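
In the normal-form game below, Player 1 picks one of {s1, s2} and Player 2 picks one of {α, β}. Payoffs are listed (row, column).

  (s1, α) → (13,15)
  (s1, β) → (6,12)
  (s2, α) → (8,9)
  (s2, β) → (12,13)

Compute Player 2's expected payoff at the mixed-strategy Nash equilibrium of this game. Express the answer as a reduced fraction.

87/7

Player 1 mixes with probability p on s1, chosen so Player 2 is indifferent: 15p + 9(1−p) = 12p + 13(1−p) gives p = 4/7.
Player 2's expected payoff is 15·4/7 + 9·3/7 = 87/7.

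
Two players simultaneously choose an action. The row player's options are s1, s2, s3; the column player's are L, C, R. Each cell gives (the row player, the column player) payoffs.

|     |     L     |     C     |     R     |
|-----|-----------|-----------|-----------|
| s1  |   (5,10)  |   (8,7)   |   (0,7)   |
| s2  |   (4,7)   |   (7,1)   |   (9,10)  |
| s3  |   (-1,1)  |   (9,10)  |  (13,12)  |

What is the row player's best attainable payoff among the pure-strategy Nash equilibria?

(s1, L) is a pure NE (the row player: 5 ≥ 4; the column player: 10 ≥ 7). The row player gets 5.
(s3, R) is a pure NE (the row player: 13 ≥ 9; the column player: 12 ≥ 10). The row player gets 13.
Every other cell has a profitable deviation for at least one player. Highest of {5, 13} is 13.

13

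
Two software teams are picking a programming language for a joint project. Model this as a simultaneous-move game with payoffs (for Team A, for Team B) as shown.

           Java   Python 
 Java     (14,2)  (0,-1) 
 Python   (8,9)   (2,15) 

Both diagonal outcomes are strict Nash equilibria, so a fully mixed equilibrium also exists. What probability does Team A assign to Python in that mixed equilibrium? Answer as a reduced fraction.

Team A's mix p on Java must make Team B indifferent between Java and Python.
Team B's payoff from Java: 2p + 9(1−p). From Python: (-1)p + 15(1−p).
Set equal: 3p = 6(1−p) → p = 6/9 = 2/3.
Probability on Python is 1 − 2/3 = 1/3.

1/3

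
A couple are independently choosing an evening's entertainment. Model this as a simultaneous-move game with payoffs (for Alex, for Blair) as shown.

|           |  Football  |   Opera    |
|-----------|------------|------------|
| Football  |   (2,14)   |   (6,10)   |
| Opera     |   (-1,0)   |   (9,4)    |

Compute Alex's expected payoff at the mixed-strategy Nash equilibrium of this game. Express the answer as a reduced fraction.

4

Blair mixes with probability q on Football, chosen so Alex is indifferent: 2q + 6(1−q) = (-1)q + 9(1−q) gives q = 1/2.
Alex's expected payoff (from either row, since indifferent) is 2·1/2 + 6·1/2 = 4.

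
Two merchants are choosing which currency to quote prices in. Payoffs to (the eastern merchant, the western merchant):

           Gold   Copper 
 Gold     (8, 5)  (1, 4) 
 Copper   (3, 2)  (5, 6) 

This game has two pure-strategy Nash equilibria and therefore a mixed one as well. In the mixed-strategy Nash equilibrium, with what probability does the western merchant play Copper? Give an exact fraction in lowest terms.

5/9

The western merchant's mix q on Gold must make the eastern merchant indifferent between Gold and Copper.
The eastern merchant's payoff from Gold: 8q + 1(1−q). From Copper: 3q + 5(1−q).
Set equal: 5q = 4(1−q) → q = 4/9.
Probability on Copper is 1 − 4/9 = 5/9.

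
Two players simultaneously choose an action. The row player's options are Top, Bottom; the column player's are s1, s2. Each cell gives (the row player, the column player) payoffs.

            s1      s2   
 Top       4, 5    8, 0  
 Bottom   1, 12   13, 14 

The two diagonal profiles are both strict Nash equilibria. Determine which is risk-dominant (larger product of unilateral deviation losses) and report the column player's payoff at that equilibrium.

At (Top, s1): the row player loses 4 − 1 = 3 by deviating; the column player loses 5 − 0 = 5. Product = 3·5 = 15.
At (Bottom, s2): the row player loses 13 − 8 = 5 by deviating; the column player loses 14 − 12 = 2. Product = 5·2 = 10.
15 > 10, so (Top, s1) is risk-dominant. The column player's payoff there is 5.

5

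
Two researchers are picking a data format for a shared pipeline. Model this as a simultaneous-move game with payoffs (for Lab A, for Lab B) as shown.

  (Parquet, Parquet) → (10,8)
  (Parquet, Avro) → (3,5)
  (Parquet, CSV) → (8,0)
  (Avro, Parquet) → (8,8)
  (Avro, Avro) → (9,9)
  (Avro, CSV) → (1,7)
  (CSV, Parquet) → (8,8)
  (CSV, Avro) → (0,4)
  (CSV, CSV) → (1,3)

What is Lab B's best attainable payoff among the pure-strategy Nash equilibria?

9

Both Parquet is a pure NE (Lab A: 10 ≥ 8; Lab B: 8 ≥ 5). Lab B gets 8.
Both Avro is a pure NE (Lab A: 9 ≥ 3; Lab B: 9 ≥ 8). Lab B gets 9.
Every other cell has a profitable deviation for at least one player. Highest of {8, 9} is 9.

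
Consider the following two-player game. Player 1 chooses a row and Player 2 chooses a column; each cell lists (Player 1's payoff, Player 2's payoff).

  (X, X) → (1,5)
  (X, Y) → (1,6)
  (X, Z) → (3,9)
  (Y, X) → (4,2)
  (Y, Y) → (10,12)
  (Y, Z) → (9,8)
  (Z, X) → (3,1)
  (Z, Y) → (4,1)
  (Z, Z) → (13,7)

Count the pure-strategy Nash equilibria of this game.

2

Both Y: Player 1 gets 10 (best alternative 4); Player 2 gets 12 (best alternative 8). Neither deviates — NE.
Both Z: Player 1 gets 13 (best alternative 9); Player 2 gets 7 (best alternative 1). Neither deviates — NE.
Both X is not a NE: Player 1 would switch to Y (4 > 1).
No other cell survives both best-response checks, so there are 2 pure NE.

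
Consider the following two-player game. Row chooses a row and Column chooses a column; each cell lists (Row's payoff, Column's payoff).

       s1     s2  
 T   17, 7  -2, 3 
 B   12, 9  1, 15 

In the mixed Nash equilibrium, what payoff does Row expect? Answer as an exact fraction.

41/8

Column mixes with probability q on s1, chosen so Row is indifferent: 17q + (-2)(1−q) = 12q + 1(1−q) gives q = 3/8.
Row's expected payoff (from either row, since indifferent) is 17·3/8 + (-2)·5/8 = 41/8.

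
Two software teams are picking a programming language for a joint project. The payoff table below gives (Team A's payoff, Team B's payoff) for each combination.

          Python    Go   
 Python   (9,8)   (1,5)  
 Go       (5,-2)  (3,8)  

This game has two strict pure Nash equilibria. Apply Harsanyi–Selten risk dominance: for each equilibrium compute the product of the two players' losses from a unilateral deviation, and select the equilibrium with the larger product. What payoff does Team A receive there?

At both Python: Team A loses 9 − 5 = 4 by deviating; Team B loses 8 − 5 = 3. Product = 4·3 = 12.
At both Go: Team A loses 3 − 1 = 2 by deviating; Team B loses 8 − (-2) = 10. Product = 2·10 = 20.
20 > 12, so both Go is risk-dominant. Team A's payoff there is 3.

3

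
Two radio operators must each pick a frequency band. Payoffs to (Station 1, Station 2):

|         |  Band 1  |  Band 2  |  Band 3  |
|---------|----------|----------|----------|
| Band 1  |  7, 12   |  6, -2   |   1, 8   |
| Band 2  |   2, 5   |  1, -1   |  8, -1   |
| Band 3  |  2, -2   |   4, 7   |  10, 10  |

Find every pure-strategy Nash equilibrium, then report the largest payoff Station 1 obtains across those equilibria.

Both Band 1 is a pure NE (Station 1: 7 ≥ 2; Station 2: 12 ≥ 8). Station 1 gets 7.
Both Band 3 is a pure NE (Station 1: 10 ≥ 8; Station 2: 10 ≥ 7). Station 1 gets 10.
Every other cell has a profitable deviation for at least one player. Highest of {7, 10} is 10.

10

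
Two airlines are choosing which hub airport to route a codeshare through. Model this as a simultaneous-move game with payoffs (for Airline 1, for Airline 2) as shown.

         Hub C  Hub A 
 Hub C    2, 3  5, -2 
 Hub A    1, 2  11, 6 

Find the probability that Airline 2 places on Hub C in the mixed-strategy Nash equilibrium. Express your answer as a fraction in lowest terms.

6/7

Airline 2's mix q on Hub C must make Airline 1 indifferent between Hub C and Hub A.
Airline 1's payoff from Hub C: 2q + 5(1−q). From Hub A: 1q + 11(1−q).
Set equal: 1q = 6(1−q) → q = 6/7.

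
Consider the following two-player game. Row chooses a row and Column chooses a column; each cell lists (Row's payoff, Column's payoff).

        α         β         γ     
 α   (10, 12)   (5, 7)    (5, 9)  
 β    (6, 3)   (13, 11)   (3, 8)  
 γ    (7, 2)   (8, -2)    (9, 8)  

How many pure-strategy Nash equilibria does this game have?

Both α: Row gets 10 (best alternative 7); Column gets 12 (best alternative 9). Neither deviates — NE.
Both β: Row gets 13 (best alternative 8); Column gets 11 (best alternative 8). Neither deviates — NE.
Both γ: Row gets 9 (best alternative 5); Column gets 8 (best alternative 2). Neither deviates — NE.
(γ, α) is not a NE: Row would switch to α (10 > 7).
No other cell survives both best-response checks, so there are 3 pure NE.

3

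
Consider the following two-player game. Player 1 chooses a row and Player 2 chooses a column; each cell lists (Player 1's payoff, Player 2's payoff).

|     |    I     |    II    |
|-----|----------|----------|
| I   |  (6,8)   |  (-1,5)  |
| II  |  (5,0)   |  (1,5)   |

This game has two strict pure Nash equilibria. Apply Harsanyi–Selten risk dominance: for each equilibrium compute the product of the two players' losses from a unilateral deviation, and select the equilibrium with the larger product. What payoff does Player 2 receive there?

At both I: Player 1 loses 6 − 5 = 1 by deviating; Player 2 loses 8 − 5 = 3. Product = 1·3 = 3.
At both II: Player 1 loses 1 − (-1) = 2 by deviating; Player 2 loses 5 − 0 = 5. Product = 2·5 = 10.
10 > 3, so both II is risk-dominant. Player 2's payoff there is 5.

5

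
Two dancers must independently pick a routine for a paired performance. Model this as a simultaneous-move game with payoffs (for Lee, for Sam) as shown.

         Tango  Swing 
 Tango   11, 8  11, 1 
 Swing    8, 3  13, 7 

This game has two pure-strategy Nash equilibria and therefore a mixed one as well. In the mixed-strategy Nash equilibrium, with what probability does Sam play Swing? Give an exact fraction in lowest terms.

Sam's mix q on Tango must make Lee indifferent between Tango and Swing.
Lee's payoff from Tango: 11q + 11(1−q). From Swing: 8q + 13(1−q).
Set equal: 3q = 2(1−q) → q = 2/5.
Probability on Swing is 1 − 2/5 = 3/5.

3/5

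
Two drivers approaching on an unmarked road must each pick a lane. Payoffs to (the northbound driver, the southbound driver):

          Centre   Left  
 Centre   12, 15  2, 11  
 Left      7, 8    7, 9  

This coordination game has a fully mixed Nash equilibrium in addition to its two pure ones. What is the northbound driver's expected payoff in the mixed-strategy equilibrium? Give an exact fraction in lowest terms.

The southbound driver mixes with probability q on Centre, chosen so the northbound driver is indifferent: 12q + 2(1−q) = 7q + 7(1−q) gives q = 1/2.
The northbound driver's expected payoff (from either row, since indifferent) is 12·1/2 + 2·1/2 = 7.

7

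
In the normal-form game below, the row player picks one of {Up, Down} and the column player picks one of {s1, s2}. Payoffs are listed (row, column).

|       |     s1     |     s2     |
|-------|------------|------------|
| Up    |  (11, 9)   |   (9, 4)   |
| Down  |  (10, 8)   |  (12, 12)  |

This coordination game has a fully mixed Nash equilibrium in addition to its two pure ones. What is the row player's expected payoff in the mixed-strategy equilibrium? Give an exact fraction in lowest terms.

21/2

The column player mixes with probability q on s1, chosen so the row player is indifferent: 11q + 9(1−q) = 10q + 12(1−q) gives q = 3/4.
The row player's expected payoff (from either row, since indifferent) is 11·3/4 + 9·1/4 = 21/2.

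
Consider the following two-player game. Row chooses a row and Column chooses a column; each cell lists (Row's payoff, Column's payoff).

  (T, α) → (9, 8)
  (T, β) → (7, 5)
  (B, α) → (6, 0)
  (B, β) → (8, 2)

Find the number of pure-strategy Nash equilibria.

2

(T, α): Row gets 9 (best alternative 6); Column gets 8 (best alternative 5). Neither deviates — NE.
(B, β): Row gets 8 (best alternative 7); Column gets 2 (best alternative 0). Neither deviates — NE.
(B, α) is not a NE: Row would switch to T (9 > 6).
No other cell survives both best-response checks, so there are 2 pure NE.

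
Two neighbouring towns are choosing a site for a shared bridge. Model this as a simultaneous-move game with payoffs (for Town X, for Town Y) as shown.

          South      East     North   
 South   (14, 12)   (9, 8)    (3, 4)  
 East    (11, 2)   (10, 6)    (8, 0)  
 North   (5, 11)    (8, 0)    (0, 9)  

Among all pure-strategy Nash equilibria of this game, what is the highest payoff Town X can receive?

14

Both South is a pure NE (Town X: 14 ≥ 11; Town Y: 12 ≥ 8). Town X gets 14.
Both East is a pure NE (Town X: 10 ≥ 9; Town Y: 6 ≥ 2). Town X gets 10.
Every other cell has a profitable deviation for at least one player. Highest of {14, 10} is 14.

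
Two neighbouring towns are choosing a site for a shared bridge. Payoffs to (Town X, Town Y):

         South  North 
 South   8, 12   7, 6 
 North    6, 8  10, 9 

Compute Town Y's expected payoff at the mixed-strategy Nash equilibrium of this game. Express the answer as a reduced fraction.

Town X mixes with probability p on South, chosen so Town Y is indifferent: 12p + 8(1−p) = 6p + 9(1−p) gives p = 1/7.
Town Y's expected payoff is 12·1/7 + 8·6/7 = 60/7.

60/7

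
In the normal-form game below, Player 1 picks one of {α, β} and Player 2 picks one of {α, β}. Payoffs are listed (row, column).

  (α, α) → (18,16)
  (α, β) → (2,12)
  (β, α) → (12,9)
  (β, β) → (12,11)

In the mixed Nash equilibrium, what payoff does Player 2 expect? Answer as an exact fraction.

Player 1 mixes with probability p on α, chosen so Player 2 is indifferent: 16p + 9(1−p) = 12p + 11(1−p) gives p = 1/3.
Player 2's expected payoff is 16·1/3 + 9·2/3 = 34/3.

34/3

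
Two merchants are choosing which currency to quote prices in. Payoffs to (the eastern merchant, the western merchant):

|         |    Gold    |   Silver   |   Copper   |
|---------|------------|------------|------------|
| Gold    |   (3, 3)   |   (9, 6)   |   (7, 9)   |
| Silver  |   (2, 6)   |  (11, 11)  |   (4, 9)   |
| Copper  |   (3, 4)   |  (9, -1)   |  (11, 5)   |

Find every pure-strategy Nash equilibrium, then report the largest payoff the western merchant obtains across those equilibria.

11

Both Silver is a pure NE (the eastern merchant: 11 ≥ 9; the western merchant: 11 ≥ 9). The western merchant gets 11.
Both Copper is a pure NE (the eastern merchant: 11 ≥ 7; the western merchant: 5 ≥ 4). The western merchant gets 5.
Every other cell has a profitable deviation for at least one player. Highest of {11, 5} is 11.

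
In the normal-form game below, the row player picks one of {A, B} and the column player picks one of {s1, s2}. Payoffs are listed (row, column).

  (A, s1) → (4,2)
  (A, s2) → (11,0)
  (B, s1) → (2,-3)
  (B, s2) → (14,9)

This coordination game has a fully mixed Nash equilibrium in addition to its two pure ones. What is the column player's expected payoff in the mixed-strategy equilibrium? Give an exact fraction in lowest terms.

9/7

The row player mixes with probability p on A, chosen so the column player is indifferent: 2p + (-3)(1−p) = 0p + 9(1−p) gives p = 6/7.
The column player's expected payoff is 2·6/7 + (-3)·1/7 = 9/7.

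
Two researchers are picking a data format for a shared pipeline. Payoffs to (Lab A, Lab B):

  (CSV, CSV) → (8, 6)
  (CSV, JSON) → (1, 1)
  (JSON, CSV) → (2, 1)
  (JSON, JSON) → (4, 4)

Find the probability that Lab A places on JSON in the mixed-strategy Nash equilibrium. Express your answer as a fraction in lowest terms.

Lab A's mix p on CSV must make Lab B indifferent between CSV and JSON.
Lab B's payoff from CSV: 6p + 1(1−p). From JSON: 1p + 4(1−p).
Set equal: 5p = 3(1−p) → p = 3/8.
Probability on JSON is 1 − 3/8 = 5/8.

5/8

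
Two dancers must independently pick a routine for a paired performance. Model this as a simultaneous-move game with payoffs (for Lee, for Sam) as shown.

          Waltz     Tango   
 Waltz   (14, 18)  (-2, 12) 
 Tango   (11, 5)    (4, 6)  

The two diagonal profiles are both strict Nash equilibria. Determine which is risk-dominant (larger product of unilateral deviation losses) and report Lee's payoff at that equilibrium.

At both Waltz: Lee loses 14 − 11 = 3 by deviating; Sam loses 18 − 12 = 6. Product = 3·6 = 18.
At both Tango: Lee loses 4 − (-2) = 6 by deviating; Sam loses 6 − 5 = 1. Product = 6·1 = 6.
18 > 6, so both Waltz is risk-dominant. Lee's payoff there is 14.

14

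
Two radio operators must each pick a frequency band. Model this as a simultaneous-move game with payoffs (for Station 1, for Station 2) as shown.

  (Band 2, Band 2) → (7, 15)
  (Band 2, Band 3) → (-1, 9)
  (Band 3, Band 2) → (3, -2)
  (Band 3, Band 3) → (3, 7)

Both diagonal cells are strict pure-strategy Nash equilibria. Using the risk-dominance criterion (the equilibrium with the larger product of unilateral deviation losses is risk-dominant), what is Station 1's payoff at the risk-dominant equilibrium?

3

At both Band 2: Station 1 loses 7 − 3 = 4 by deviating; Station 2 loses 15 − 9 = 6. Product = 4·6 = 24.
At both Band 3: Station 1 loses 3 − (-1) = 4 by deviating; Station 2 loses 7 − (-2) = 9. Product = 4·9 = 36.
36 > 24, so both Band 3 is risk-dominant. Station 1's payoff there is 3.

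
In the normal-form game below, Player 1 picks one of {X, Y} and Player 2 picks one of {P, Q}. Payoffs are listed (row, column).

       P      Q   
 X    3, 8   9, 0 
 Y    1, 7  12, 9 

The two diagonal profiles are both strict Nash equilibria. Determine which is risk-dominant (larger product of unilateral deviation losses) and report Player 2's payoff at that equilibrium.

8

At (X, P): Player 1 loses 3 − 1 = 2 by deviating; Player 2 loses 8 − 0 = 8. Product = 2·8 = 16.
At (Y, Q): Player 1 loses 12 − 9 = 3 by deviating; Player 2 loses 9 − 7 = 2. Product = 3·2 = 6.
16 > 6, so (X, P) is risk-dominant. Player 2's payoff there is 8.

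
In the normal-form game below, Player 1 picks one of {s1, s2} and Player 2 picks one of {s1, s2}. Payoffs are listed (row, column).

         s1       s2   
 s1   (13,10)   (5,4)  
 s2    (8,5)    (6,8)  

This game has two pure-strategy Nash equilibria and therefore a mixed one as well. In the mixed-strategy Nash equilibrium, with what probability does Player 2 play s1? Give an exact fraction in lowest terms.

Player 2's mix q on s1 must make Player 1 indifferent between s1 and s2.
Player 1's payoff from s1: 13q + 5(1−q). From s2: 8q + 6(1−q).
Set equal: 5q = 1(1−q) → q = 1/6.

1/6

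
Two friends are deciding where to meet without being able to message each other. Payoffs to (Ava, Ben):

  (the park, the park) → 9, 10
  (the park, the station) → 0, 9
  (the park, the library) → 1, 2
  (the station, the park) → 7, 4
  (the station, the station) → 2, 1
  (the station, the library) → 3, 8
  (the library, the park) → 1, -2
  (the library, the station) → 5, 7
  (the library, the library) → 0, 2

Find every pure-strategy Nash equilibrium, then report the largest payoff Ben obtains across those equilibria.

Both the park is a pure NE (Ava: 9 ≥ 7; Ben: 10 ≥ 9). Ben gets 10.
(the station, the library) is a pure NE (Ava: 3 ≥ 1; Ben: 8 ≥ 4). Ben gets 8.
(the library, the station) is a pure NE (Ava: 5 ≥ 2; Ben: 7 ≥ 2). Ben gets 7.
Every other cell has a profitable deviation for at least one player. Highest of {10, 8, 7} is 10.

10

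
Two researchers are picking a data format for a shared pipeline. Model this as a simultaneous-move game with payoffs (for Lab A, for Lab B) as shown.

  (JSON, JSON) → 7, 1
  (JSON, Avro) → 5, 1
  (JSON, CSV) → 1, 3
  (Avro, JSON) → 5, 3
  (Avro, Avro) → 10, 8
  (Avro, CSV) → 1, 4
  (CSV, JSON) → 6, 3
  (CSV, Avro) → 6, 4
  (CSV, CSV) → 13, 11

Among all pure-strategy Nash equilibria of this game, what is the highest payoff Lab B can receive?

11

Both Avro is a pure NE (Lab A: 10 ≥ 6; Lab B: 8 ≥ 4). Lab B gets 8.
Both CSV is a pure NE (Lab A: 13 ≥ 1; Lab B: 11 ≥ 4). Lab B gets 11.
Every other cell has a profitable deviation for at least one player. Highest of {8, 11} is 11.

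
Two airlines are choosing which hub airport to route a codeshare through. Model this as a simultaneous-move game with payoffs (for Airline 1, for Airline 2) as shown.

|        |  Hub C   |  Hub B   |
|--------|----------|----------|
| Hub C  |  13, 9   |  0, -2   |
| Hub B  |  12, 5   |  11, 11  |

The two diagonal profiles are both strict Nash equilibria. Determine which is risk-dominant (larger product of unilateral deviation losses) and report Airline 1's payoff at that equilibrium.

At both Hub C: Airline 1 loses 13 − 12 = 1 by deviating; Airline 2 loses 9 − (-2) = 11. Product = 1·11 = 11.
At both Hub B: Airline 1 loses 11 − 0 = 11 by deviating; Airline 2 loses 11 − 5 = 6. Product = 11·6 = 66.
66 > 11, so both Hub B is risk-dominant. Airline 1's payoff there is 11.

11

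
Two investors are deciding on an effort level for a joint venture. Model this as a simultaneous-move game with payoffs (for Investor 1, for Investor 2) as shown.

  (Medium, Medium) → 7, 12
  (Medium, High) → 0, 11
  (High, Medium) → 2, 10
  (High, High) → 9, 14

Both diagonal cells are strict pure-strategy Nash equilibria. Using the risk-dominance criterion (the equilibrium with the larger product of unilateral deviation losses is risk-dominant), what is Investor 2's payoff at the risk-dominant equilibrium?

At both Medium: Investor 1 loses 7 − 2 = 5 by deviating; Investor 2 loses 12 − 11 = 1. Product = 5·1 = 5.
At both High: Investor 1 loses 9 − 0 = 9 by deviating; Investor 2 loses 14 − 10 = 4. Product = 9·4 = 36.
36 > 5, so both High is risk-dominant. Investor 2's payoff there is 14.

14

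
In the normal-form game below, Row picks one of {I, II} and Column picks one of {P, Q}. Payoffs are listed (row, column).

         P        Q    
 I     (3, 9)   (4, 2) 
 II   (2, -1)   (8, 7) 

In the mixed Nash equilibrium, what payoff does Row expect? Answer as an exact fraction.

16/5

Column mixes with probability q on P, chosen so Row is indifferent: 3q + 4(1−q) = 2q + 8(1−q) gives q = 4/5.
Row's expected payoff (from either row, since indifferent) is 3·4/5 + 4·1/5 = 16/5.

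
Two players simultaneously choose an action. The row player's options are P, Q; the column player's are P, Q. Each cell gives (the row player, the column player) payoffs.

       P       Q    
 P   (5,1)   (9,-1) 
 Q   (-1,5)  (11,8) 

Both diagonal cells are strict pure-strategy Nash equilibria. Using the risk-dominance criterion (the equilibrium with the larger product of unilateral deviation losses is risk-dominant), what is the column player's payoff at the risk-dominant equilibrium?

At both P: the row player loses 5 − (-1) = 6 by deviating; the column player loses 1 − (-1) = 2. Product = 6·2 = 12.
At both Q: the row player loses 11 − 9 = 2 by deviating; the column player loses 8 − 5 = 3. Product = 2·3 = 6.
12 > 6, so both P is risk-dominant. The column player's payoff there is 1.

1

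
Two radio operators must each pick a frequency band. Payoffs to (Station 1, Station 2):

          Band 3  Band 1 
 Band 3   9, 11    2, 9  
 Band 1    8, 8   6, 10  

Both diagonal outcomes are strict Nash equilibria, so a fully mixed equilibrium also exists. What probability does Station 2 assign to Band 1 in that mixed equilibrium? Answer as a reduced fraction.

1/5

Station 2's mix q on Band 3 must make Station 1 indifferent between Band 3 and Band 1.
Station 1's payoff from Band 3: 9q + 2(1−q). From Band 1: 8q + 6(1−q).
Set equal: 1q = 4(1−q) → q = 4/5.
Probability on Band 1 is 1 − 4/5 = 1/5.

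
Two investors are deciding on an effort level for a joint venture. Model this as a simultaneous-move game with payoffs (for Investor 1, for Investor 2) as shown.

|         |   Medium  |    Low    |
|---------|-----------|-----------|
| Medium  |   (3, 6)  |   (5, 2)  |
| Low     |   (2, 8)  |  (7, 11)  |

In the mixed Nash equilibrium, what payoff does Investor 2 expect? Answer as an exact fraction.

50/7

Investor 1 mixes with probability p on Medium, chosen so Investor 2 is indifferent: 6p + 8(1−p) = 2p + 11(1−p) gives p = 3/7.
Investor 2's expected payoff is 6·3/7 + 8·4/7 = 50/7.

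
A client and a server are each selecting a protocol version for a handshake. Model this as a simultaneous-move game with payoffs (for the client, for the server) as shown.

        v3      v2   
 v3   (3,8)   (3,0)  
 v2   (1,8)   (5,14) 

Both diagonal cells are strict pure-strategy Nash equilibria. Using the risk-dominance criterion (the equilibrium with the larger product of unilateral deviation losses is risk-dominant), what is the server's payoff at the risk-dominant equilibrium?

At both v3: the client loses 3 − 1 = 2 by deviating; the server loses 8 − 0 = 8. Product = 2·8 = 16.
At both v2: the client loses 5 − 3 = 2 by deviating; the server loses 14 − 8 = 6. Product = 2·6 = 12.
16 > 12, so both v3 is risk-dominant. The server's payoff there is 8.

8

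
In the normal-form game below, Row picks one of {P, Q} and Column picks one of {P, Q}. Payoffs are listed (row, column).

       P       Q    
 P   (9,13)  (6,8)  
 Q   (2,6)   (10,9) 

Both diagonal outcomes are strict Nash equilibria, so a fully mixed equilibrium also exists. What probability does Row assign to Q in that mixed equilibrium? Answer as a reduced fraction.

5/8

Row's mix p on P must make Column indifferent between P and Q.
Column's payoff from P: 13p + 6(1−p). From Q: 8p + 9(1−p).
Set equal: 5p = 3(1−p) → p = 3/8.
Probability on Q is 1 − 3/8 = 5/8.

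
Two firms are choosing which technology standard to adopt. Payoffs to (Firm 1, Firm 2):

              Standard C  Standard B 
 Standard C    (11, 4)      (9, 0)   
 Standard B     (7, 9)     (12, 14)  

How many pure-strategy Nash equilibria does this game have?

2

Both Standard C: Firm 1 gets 11 (best alternative 7); Firm 2 gets 4 (best alternative 0). Neither deviates — NE.
Both Standard B: Firm 1 gets 12 (best alternative 9); Firm 2 gets 14 (best alternative 9). Neither deviates — NE.
(Standard C, Standard B) is not a NE: Firm 1 would switch to Standard B (12 > 9).
No other cell survives both best-response checks, so there are 2 pure NE.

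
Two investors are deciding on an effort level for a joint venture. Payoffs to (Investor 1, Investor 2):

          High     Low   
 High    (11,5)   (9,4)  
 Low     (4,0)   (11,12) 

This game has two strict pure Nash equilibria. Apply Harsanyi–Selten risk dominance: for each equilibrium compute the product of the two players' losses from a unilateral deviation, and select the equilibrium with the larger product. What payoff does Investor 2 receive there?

At both High: Investor 1 loses 11 − 4 = 7 by deviating; Investor 2 loses 5 − 4 = 1. Product = 7·1 = 7.
At both Low: Investor 1 loses 11 − 9 = 2 by deviating; Investor 2 loses 12 − 0 = 12. Product = 2·12 = 24.
24 > 7, so both Low is risk-dominant. Investor 2's payoff there is 12.

12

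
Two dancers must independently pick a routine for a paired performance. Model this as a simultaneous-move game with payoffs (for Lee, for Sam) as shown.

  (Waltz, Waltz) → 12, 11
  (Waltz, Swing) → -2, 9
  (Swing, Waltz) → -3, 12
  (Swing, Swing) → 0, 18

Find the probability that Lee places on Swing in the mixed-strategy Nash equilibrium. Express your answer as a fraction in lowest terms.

1/4

Lee's mix p on Waltz must make Sam indifferent between Waltz and Swing.
Sam's payoff from Waltz: 11p + 12(1−p). From Swing: 9p + 18(1−p).
Set equal: 2p = 6(1−p) → p = 6/8 = 3/4.
Probability on Swing is 1 − 3/4 = 1/4.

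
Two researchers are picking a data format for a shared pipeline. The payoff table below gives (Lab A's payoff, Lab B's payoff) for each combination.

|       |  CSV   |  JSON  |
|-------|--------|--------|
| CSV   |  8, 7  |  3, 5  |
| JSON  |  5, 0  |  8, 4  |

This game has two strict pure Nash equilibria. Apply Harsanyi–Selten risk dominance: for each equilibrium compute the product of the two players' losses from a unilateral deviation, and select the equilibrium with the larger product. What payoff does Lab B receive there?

At both CSV: Lab A loses 8 − 5 = 3 by deviating; Lab B loses 7 − 5 = 2. Product = 3·2 = 6.
At both JSON: Lab A loses 8 − 3 = 5 by deviating; Lab B loses 4 − 0 = 4. Product = 5·4 = 20.
20 > 6, so both JSON is risk-dominant. Lab B's payoff there is 4.

4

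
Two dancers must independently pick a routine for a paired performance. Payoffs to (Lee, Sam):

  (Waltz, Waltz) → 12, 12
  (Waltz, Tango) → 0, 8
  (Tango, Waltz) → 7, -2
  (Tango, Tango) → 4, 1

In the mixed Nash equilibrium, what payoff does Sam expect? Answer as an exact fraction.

Lee mixes with probability p on Waltz, chosen so Sam is indifferent: 12p + (-2)(1−p) = 8p + 1(1−p) gives p = 3/7.
Sam's expected payoff is 12·3/7 + (-2)·4/7 = 4.

4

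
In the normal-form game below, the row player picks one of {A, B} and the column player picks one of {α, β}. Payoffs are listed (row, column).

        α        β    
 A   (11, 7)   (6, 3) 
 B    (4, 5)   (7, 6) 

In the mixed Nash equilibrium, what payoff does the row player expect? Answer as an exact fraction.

53/8

The column player mixes with probability q on α, chosen so the row player is indifferent: 11q + 6(1−q) = 4q + 7(1−q) gives q = 1/8.
The row player's expected payoff (from either row, since indifferent) is 11·1/8 + 6·7/8 = 53/8.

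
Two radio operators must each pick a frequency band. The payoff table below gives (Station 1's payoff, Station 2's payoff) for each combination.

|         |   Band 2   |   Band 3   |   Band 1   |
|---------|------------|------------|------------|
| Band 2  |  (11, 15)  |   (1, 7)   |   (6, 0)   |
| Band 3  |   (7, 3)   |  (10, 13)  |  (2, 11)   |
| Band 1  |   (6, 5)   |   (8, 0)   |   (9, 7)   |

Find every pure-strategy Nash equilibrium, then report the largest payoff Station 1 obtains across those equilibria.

Both Band 2 is a pure NE (Station 1: 11 ≥ 7; Station 2: 15 ≥ 7). Station 1 gets 11.
Both Band 3 is a pure NE (Station 1: 10 ≥ 8; Station 2: 13 ≥ 11). Station 1 gets 10.
Both Band 1 is a pure NE (Station 1: 9 ≥ 6; Station 2: 7 ≥ 5). Station 1 gets 9.
Every other cell has a profitable deviation for at least one player. Highest of {11, 10, 9} is 11.

11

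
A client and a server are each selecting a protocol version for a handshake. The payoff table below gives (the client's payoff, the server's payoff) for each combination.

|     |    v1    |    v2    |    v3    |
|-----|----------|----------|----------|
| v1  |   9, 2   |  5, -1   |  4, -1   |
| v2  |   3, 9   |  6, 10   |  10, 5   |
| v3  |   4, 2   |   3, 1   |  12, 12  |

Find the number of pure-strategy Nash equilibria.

Both v1: the client gets 9 (best alternative 4); the server gets 2 (best alternative -1). Neither deviates — NE.
Both v2: the client gets 6 (best alternative 5); the server gets 10 (best alternative 9). Neither deviates — NE.
Both v3: the client gets 12 (best alternative 10); the server gets 12 (best alternative 2). Neither deviates — NE.
(v3, v2) is not a NE: the client would switch to v2 (6 > 3).
No other cell survives both best-response checks, so there are 3 pure NE.

3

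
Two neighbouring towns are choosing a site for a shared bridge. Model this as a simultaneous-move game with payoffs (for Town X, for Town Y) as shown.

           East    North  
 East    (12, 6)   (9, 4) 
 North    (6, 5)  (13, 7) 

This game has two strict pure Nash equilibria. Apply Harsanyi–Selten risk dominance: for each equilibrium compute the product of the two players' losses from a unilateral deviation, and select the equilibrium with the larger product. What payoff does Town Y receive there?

At both East: Town X loses 12 − 6 = 6 by deviating; Town Y loses 6 − 4 = 2. Product = 6·2 = 12.
At both North: Town X loses 13 − 9 = 4 by deviating; Town Y loses 7 − 5 = 2. Product = 4·2 = 8.
12 > 8, so both East is risk-dominant. Town Y's payoff there is 6.

6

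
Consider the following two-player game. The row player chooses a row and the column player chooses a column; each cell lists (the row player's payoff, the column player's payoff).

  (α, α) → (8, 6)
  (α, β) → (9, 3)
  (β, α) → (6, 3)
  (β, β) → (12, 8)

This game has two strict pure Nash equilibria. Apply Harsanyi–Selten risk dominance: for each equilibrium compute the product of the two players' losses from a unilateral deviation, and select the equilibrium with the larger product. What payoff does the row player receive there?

12

At both α: the row player loses 8 − 6 = 2 by deviating; the column player loses 6 − 3 = 3. Product = 2·3 = 6.
At both β: the row player loses 12 − 9 = 3 by deviating; the column player loses 8 − 3 = 5. Product = 3·5 = 15.
15 > 6, so both β is risk-dominant. The row player's payoff there is 12.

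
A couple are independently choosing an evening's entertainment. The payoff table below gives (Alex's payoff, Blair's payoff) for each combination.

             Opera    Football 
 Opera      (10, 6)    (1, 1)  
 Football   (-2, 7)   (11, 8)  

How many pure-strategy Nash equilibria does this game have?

Both Opera: Alex gets 10 (best alternative -2); Blair gets 6 (best alternative 1). Neither deviates — NE.
Both Football: Alex gets 11 (best alternative 1); Blair gets 8 (best alternative 7). Neither deviates — NE.
(Football, Opera) is not a NE: Alex would switch to Opera (10 > -2).
No other cell survives both best-response checks, so there are 2 pure NE.

2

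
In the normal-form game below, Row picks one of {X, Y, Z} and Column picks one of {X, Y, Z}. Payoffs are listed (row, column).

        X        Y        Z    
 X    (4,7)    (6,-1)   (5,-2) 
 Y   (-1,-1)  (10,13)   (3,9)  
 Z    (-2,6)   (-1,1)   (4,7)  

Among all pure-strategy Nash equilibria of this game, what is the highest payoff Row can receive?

Both X is a pure NE (Row: 4 ≥ -1; Column: 7 ≥ -1). Row gets 4.
Both Y is a pure NE (Row: 10 ≥ 6; Column: 13 ≥ 9). Row gets 10.
Every other cell has a profitable deviation for at least one player. Highest of {4, 10} is 10.

10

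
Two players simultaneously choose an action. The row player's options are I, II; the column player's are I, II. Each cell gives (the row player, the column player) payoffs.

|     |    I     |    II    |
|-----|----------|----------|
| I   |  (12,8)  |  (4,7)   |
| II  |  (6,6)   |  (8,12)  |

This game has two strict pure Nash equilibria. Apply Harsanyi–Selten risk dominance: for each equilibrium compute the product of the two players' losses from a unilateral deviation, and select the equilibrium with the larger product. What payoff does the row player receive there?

8

At both I: the row player loses 12 − 6 = 6 by deviating; the column player loses 8 − 7 = 1. Product = 6·1 = 6.
At both II: the row player loses 8 − 4 = 4 by deviating; the column player loses 12 − 6 = 6. Product = 4·6 = 24.
24 > 6, so both II is risk-dominant. The row player's payoff there is 8.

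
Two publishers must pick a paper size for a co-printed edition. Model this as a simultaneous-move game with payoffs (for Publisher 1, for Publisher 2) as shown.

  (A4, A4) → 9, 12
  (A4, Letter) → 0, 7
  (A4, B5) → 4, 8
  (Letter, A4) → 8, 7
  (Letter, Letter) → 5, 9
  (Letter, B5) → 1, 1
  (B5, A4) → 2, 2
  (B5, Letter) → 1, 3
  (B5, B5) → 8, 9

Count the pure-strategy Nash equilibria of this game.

Both A4: Publisher 1 gets 9 (best alternative 8); Publisher 2 gets 12 (best alternative 8). Neither deviates — NE.
Both Letter: Publisher 1 gets 5 (best alternative 1); Publisher 2 gets 9 (best alternative 7). Neither deviates — NE.
Both B5: Publisher 1 gets 8 (best alternative 4); Publisher 2 gets 9 (best alternative 3). Neither deviates — NE.
(B5, A4) is not a NE: Publisher 1 would switch to A4 (9 > 2).
No other cell survives both best-response checks, so there are 3 pure NE.

3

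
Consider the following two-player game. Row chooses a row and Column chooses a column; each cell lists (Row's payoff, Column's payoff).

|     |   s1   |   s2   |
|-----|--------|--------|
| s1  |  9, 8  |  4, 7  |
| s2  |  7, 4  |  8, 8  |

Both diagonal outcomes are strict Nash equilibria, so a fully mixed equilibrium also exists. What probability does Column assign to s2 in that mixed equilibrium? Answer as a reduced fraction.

1/3

Column's mix q on s1 must make Row indifferent between s1 and s2.
Row's payoff from s1: 9q + 4(1−q). From s2: 7q + 8(1−q).
Set equal: 2q = 4(1−q) → q = 4/6 = 2/3.
Probability on s2 is 1 − 2/3 = 1/3.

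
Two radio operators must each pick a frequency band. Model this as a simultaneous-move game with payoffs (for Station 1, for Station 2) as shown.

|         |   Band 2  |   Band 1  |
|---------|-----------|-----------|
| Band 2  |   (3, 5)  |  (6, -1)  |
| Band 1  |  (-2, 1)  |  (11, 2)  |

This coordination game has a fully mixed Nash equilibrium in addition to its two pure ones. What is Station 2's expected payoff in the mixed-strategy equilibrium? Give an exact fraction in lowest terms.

11/7

Station 1 mixes with probability p on Band 2, chosen so Station 2 is indifferent: 5p + 1(1−p) = (-1)p + 2(1−p) gives p = 1/7.
Station 2's expected payoff is 5·1/7 + 1·6/7 = 11/7.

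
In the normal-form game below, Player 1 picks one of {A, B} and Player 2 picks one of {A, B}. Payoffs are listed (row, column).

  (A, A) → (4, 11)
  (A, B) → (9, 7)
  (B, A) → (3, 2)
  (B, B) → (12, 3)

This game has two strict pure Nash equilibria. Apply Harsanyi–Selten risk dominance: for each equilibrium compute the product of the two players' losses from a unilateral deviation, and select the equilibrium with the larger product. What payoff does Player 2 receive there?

At both A: Player 1 loses 4 − 3 = 1 by deviating; Player 2 loses 11 − 7 = 4. Product = 1·4 = 4.
At both B: Player 1 loses 12 − 9 = 3 by deviating; Player 2 loses 3 − 2 = 1. Product = 3·1 = 3.
4 > 3, so both A is risk-dominant. Player 2's payoff there is 11.

11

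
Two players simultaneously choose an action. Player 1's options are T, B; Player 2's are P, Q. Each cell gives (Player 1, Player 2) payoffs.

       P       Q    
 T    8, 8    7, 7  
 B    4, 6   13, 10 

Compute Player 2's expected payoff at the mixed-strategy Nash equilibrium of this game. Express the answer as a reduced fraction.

38/5

Player 1 mixes with probability p on T, chosen so Player 2 is indifferent: 8p + 6(1−p) = 7p + 10(1−p) gives p = 4/5.
Player 2's expected payoff is 8·4/5 + 6·1/5 = 38/5.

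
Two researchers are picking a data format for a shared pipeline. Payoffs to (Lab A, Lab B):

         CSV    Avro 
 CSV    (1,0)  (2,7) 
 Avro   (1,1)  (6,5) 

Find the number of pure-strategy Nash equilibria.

1

Both Avro: Lab A gets 6 (best alternative 2); Lab B gets 5 (best alternative 1). Neither deviates — NE.
Both CSV is not a NE: Lab B would switch to Avro (7 > 0).
No other cell survives both best-response checks, so there is 1 pure NE.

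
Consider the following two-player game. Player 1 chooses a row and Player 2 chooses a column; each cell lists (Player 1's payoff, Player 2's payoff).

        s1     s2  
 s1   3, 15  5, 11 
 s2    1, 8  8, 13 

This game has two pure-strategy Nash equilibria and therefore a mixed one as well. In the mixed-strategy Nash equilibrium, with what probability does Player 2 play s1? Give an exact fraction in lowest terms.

3/5

Player 2's mix q on s1 must make Player 1 indifferent between s1 and s2.
Player 1's payoff from s1: 3q + 5(1−q). From s2: 1q + 8(1−q).
Set equal: 2q = 3(1−q) → q = 3/5.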